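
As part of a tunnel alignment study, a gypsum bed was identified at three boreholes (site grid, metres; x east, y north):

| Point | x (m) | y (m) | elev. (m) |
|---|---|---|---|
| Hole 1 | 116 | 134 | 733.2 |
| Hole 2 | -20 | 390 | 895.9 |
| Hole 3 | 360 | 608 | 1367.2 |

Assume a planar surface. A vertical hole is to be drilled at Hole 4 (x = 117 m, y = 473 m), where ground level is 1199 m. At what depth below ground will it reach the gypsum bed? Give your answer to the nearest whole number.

Let the plane be z = a·x + b·y + c.
Hole 2−Hole 1: −136a + 256b = 162.7;  Hole 3−Hole 1: 244a + 474b = 634.
Solving gives a = 0.67112, b = 0.99208.
Then c = 733.2 − a·116 − b·134 = 522.41.
At (117, 473): z_contact = 78.5 + 469.3 + 522.41 = 1070.2 m.
Depth below ground = 1199 − 1070.2 = 129 m.

129 m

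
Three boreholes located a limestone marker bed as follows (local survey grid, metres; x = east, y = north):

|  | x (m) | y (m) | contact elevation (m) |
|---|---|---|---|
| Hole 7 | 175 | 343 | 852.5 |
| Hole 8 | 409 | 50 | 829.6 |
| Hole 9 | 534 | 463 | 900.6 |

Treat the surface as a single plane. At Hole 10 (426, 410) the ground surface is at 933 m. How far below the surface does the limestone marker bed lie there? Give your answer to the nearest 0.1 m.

Let the plane be z = a·x + b·y + c.
Hole 8−Hole 7: 234a − 293b = −22.9;  Hole 9−Hole 7: 359a + 120b = 48.1.
Solving gives a = 0.08513, b = 0.14615.
Then c = 852.5 − a·175 − b·343 = 787.47.
At (426, 410): z_contact = 36.27 + 59.92 + 787.47 = 883.66 m.
Depth below ground = 933 − 883.66 = 49.3 m.

49.3 m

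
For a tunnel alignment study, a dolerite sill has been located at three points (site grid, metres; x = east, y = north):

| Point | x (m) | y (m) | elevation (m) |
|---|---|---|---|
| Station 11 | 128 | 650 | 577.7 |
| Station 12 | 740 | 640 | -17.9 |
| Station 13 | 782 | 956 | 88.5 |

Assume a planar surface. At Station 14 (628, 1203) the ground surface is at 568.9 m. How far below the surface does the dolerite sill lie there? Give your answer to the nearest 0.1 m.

216.8 m

Two edge vectors: Station 11→Station 12 = (612, -10, -595.6), Station 11→Station 13 = (654, 306, -489.2).
Normal n = (Station 11→Station 12) × (Station 11→Station 13) = (187145.6, -90132, 193812).
So ∂z/∂x = −n_x/n_z = −0.965604 and ∂z/∂y = −n_y/n_z = 0.465049.
Intercept c from Station 11: 577.7 + 123.60 − 302.28 = 399.02.
At (628, 1203): z_contact = −606.40 + 559.45 + 399.02 = 352.07 m.
Depth below ground = 568.9 − 352.07 = 216.8 m.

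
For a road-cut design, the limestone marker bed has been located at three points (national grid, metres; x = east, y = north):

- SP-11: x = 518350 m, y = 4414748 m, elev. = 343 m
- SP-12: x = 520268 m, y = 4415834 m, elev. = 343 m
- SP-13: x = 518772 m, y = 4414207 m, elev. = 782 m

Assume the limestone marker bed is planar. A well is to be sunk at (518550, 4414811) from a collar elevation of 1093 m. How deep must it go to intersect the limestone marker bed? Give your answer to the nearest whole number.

722 m

Two edge vectors: SP-11→SP-12 = (1918, 1086, 0), SP-11→SP-13 = (422, -541, 439).
Normal n = (SP-11→SP-12) × (SP-11→SP-13) = (476754, -842002, -1495930).
So ∂z/∂x = −n_x/n_z = 0.31870074 and ∂z/∂y = −n_y/n_z = −0.56286190.
Intercept c from SP-11: 343 − 165198.53 + 2484893.44 = 2320037.91.
At (518550, 4414811): z_contact = 165262.3 − 2484928.9 + 2320037.91 = 371.3 m.
Depth below ground = 1093 − 371.3 = 722 m.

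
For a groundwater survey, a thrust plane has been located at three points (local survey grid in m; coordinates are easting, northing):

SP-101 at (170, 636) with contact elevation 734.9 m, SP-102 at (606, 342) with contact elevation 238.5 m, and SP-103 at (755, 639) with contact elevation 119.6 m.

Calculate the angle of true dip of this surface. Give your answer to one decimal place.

46.7°

Let the plane be z = a·easting + b·northing + c.
SP-102−SP-101: 436a − 294b = −496.4;  SP-103−SP-101: 585a + 3b = −615.3.
Solving gives a = −1.05245, b = 0.12766.
Gradient magnitude |∇z| = √(a² + b²) = √(1.10765 + 0.01630) = 1.06016.
True dip = arctan(1.06016) = 46.7°, dipping toward E (azimuth ≈ 097°).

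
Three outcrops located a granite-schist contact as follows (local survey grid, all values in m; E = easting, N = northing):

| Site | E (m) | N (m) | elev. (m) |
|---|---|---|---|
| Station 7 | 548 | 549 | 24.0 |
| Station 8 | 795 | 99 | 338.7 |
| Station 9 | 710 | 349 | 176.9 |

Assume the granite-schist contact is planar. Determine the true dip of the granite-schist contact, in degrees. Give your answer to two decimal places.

31.60°

Two edge vectors: Station 7→Station 8 = (247, -450, 314.7), Station 7→Station 9 = (162, -200, 152.9).
Normal n = (Station 7→Station 8) × (Station 7→Station 9) = (-5865, 13215.1, 23500).
So ∂z/∂E = −n_x/n_z = 0.24957 and ∂z/∂N = −n_y/n_z = −0.56234.
Gradient magnitude |∇z| = √(a² + b²) = √(0.06229 + 0.31623) = 0.61524.
True dip = arctan(0.61524) = 31.60°, dipping toward NNW (azimuth ≈ 336°).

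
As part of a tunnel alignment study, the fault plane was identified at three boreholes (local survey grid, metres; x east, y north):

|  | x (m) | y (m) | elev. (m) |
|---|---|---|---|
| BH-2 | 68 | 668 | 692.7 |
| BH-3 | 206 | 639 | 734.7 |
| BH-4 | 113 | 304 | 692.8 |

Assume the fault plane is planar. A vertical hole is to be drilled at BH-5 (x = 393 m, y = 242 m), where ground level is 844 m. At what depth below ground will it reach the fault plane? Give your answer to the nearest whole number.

66 m

Let the plane be z = a·x + b·y + c.
BH-3−BH-2: 138a − 29b = 42;  BH-4−BH-2: 45a − 364b = 0.1.
Solving gives a = 0.31241, b = 0.03835.
Then c = 692.7 − a·68 − b·668 = 645.84.
At (393, 242): z_contact = 122.8 + 9.3 + 645.84 = 777.9 m.
Depth below ground = 844 − 777.9 = 66 m.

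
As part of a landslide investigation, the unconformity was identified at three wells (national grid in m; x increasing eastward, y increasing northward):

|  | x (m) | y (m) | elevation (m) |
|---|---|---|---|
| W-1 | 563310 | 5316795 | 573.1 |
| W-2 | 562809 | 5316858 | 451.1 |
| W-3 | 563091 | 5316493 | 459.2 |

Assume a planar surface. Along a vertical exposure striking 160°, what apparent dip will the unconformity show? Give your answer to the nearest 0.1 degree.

Let the plane be z = a·x + b·y + c.
W-2−W-1: −501a + 63b = −122;  W-3−W-1: −219a − 302b = −113.9.
Solving gives a = 0.26663, b = 0.18380.
Unit vector along 160° is (sin 160°, cos 160°) = (0.3420, -0.9397).
Slope in that direction = a·(0.3420) + b·(-0.9397) = −0.08153.
Apparent dip = arctan|0.08153| = 4.7° (true dip is 17.9°, so apparent ≤ true as expected).

4.7°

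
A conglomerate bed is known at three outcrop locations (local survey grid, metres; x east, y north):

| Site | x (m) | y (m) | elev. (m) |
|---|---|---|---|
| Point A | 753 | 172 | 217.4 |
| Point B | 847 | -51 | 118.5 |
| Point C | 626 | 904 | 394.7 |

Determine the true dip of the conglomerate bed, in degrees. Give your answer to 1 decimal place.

Two edge vectors: Point A→Point B = (94, -223, -98.9), Point A→Point C = (-127, 732, 177.3).
Normal n = (Point A→Point B) × (Point A→Point C) = (32856.9, -4105.9, 40487).
So ∂z/∂x = −n_x/n_z = −0.81154 and ∂z/∂y = −n_y/n_z = 0.10141.
Gradient magnitude |∇z| = √(a² + b²) = √(0.65860 + 0.01028) = 0.81785.
True dip = arctan(0.81785) = 39.3°, dipping toward E (azimuth ≈ 097°).

39.3°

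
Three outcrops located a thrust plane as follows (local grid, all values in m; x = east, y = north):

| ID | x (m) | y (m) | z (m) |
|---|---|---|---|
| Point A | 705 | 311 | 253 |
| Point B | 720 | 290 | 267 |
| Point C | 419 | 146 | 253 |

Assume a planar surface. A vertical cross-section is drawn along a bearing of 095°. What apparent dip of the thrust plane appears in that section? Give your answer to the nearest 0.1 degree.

Let the plane be z = a·x + b·y + c.
Point B−Point A: 15a − 21b = 14;  Point C−Point A: −286a − 165b = 0.
Solving gives a = 0.27237, b = −0.47211.
Unit vector along 095° is (sin 95°, cos 95°) = (0.9962, -0.0872).
Slope in that direction = a·(0.9962) + b·(-0.0872) = 0.31248.
Apparent dip = arctan|0.31248| = 17.4° (true dip is 28.6°, so apparent ≤ true as expected).

17.4°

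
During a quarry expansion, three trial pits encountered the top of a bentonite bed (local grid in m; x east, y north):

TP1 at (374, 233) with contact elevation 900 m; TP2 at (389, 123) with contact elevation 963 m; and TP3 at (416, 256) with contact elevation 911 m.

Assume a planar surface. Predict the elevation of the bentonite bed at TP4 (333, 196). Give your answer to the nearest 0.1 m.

Let the plane be z = a·x + b·y + c.
TP2−TP1: 15a − 110b = 63;  TP3−TP1: 42a + 23b = 11.
Solving gives a = 0.53555, b = −0.49970.
Then c = 900 − a·374 − b·233 = 816.13.
At (333, 196): z = 178.3 − 97.9 + 816.13 = 896.5 m.

896.5 m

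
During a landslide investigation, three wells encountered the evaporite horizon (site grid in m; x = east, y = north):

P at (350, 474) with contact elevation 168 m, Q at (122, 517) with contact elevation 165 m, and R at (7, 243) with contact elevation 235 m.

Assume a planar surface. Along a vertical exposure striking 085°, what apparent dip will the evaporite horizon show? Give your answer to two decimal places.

Let the plane be z = a·x + b·y + c.
Q−P: −228a + 43b = −3;  R−P: −343a − 231b = 67.
Solving gives a = −0.03245, b = −0.24185.
Unit vector along 085° is (sin 85°, cos 85°) = (0.9962, 0.0872).
Slope in that direction = a·(0.9962) + b·(0.0872) = −0.05341.
Apparent dip = arctan|0.05341| = 3.06° (true dip is 13.7°, so apparent ≤ true as expected).

3.06°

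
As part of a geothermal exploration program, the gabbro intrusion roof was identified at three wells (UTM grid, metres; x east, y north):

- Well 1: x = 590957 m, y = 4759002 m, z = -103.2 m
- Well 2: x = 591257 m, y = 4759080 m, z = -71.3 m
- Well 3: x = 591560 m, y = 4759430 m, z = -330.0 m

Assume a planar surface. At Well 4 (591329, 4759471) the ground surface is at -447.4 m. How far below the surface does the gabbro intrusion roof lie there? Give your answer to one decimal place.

Let the plane be z = a·x + b·y + c.
Well 2−Well 1: 300a + 78b = 31.9;  Well 3−Well 1: 603a + 428b = −226.8.
Solving gives a = 0.385217413, b = −1.072631074.
Then c = -103.2 − a·590957 − b·4759002 = 4876903.30.
At (591329, 4759471): z_contact = 227790.23 − 5105156.49 + 4876903.30 = -462.96 m.
Depth below ground = -447.4 − (-462.96) = 15.6 m.

15.6 m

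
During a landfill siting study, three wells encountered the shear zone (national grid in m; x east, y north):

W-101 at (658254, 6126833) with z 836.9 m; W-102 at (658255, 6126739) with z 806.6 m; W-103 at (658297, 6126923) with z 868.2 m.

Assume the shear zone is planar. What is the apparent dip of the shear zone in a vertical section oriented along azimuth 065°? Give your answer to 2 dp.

Let the plane be z = a·x + b·y + c.
W-102−W-101: 1a − 94b = −30.3;  W-103−W-101: 43a + 90b = 31.3.
Solving gives a = 0.05208, b = 0.32289.
Unit vector along 065° is (sin 65°, cos 65°) = (0.9063, 0.4226).
Slope in that direction = a·(0.9063) + b·(0.4226) = 0.18366.
Apparent dip = arctan|0.18366| = 10.41° (true dip is 18.1°, so apparent ≤ true as expected).

10.41°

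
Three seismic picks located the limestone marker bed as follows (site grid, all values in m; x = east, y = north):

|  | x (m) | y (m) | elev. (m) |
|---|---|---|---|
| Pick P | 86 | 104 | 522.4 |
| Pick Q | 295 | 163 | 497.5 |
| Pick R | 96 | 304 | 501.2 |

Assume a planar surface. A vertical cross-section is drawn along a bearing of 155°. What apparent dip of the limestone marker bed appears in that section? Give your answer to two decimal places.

3.08°

Let the plane be z = a·x + b·y + c.
Pick Q−Pick P: 209a + 59b = −24.9;  Pick R−Pick P: 10a + 200b = −21.2.
Solving gives a = −0.09049, b = −0.10148.
Unit vector along 155° is (sin 155°, cos 155°) = (0.4226, -0.9063).
Slope in that direction = a·(0.4226) + b·(-0.9063) = 0.05372.
Apparent dip = arctan|0.05372| = 3.08° (true dip is 7.7°, so apparent ≤ true as expected).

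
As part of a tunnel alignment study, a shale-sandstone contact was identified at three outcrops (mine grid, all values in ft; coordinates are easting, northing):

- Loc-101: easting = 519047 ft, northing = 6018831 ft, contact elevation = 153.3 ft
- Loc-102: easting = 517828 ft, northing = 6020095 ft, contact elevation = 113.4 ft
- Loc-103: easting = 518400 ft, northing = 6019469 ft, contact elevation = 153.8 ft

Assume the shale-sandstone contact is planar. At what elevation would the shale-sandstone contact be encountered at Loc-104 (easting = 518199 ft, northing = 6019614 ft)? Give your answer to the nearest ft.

Two edge vectors: Loc-101→Loc-102 = (-1219, 1264, -39.9), Loc-101→Loc-103 = (-647, 638, 0.5).
Normal n = (Loc-101→Loc-102) × (Loc-101→Loc-103) = (26088.2, 26424.8, 40086).
So ∂z/∂easting = −n_x/n_z = −0.65080577 and ∂z/∂northing = −n_y/n_z = −0.65920271.
Intercept c from Loc-101: 153.3 + 337798.78 + 3967629.73 = 4305581.81.
At (518199, 6019614): z = −337246.9 − 3968145.9 + 4305581.81 = 189.0 ft.

189 ft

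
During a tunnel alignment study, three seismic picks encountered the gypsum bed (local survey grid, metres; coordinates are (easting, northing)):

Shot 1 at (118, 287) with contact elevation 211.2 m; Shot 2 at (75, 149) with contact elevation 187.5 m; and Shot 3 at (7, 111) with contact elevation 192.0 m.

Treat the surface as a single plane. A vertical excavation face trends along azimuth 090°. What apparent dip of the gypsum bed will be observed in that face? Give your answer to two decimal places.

11.11°

Two edge vectors: Shot 1→Shot 2 = (-43, -138, -23.7), Shot 1→Shot 3 = (-111, -176, -19.2).
Normal n = (Shot 1→Shot 2) × (Shot 1→Shot 3) = (-1521.6, 1805.1, -7750).
So ∂z/∂E = −n_x/n_z = −0.19634 and ∂z/∂N = −n_y/n_z = 0.23292.
Unit vector along 090° is (sin 90°, cos 90°) = (1.0000, 0.0000).
Slope in that direction = a·(1.0000) + b·(0.0000) = −0.19634.
Apparent dip = arctan|0.19634| = 11.11° (true dip is 16.9°, so apparent ≤ true as expected).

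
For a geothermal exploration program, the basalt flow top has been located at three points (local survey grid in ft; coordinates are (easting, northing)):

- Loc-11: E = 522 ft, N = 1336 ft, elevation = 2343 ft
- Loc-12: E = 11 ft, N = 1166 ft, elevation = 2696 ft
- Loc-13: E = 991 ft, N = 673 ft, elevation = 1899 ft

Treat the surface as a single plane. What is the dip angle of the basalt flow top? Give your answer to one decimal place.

Two edge vectors: Loc-11→Loc-12 = (-511, -170, 353), Loc-11→Loc-13 = (469, -663, -444).
Normal n = (Loc-11→Loc-12) × (Loc-11→Loc-13) = (309519, -61327, 418523).
So ∂z/∂E = −n_x/n_z = −0.73955 and ∂z/∂N = −n_y/n_z = 0.14653.
Gradient magnitude |∇z| = √(a² + b²) = √(0.54694 + 0.02147) = 0.75393.
True dip = arctan(0.75393) = 37.0°, dipping toward E (azimuth ≈ 101°).

37.0°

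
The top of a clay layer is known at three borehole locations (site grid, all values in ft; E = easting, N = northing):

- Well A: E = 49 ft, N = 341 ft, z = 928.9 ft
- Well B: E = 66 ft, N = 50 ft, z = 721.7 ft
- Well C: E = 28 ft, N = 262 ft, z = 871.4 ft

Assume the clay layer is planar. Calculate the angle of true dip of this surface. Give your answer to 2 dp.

Let the plane be z = a·E + b·N + c.
Well B−Well A: 17a − 291b = −207.2;  Well C−Well A: −21a − 79b = −57.5.
Solving gives a = 0.04879, b = 0.71488.
Gradient magnitude |∇z| = √(a² + b²) = √(0.00238 + 0.51105) = 0.71654.
True dip = arctan(0.71654) = 35.62°, dipping toward S (azimuth ≈ 184°).

35.62°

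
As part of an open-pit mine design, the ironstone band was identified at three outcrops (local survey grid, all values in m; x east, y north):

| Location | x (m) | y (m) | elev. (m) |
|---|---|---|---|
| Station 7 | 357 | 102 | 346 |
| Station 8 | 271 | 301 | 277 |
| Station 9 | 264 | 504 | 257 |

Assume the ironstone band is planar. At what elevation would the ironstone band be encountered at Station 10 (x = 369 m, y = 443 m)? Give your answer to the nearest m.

Two edge vectors: Station 7→Station 8 = (-86, 199, -69), Station 7→Station 9 = (-93, 402, -89).
Normal n = (Station 7→Station 8) × (Station 7→Station 9) = (10027, -1237, -16065).
So ∂z/∂x = −n_x/n_z = 0.62415 and ∂z/∂y = −n_y/n_z = −0.07700.
Intercept c from Station 7: 346 − 222.82 + 7.85 = 131.03.
At (369, 443): z = 230.3 − 34.1 + 131.03 = 327.2 m.

327 m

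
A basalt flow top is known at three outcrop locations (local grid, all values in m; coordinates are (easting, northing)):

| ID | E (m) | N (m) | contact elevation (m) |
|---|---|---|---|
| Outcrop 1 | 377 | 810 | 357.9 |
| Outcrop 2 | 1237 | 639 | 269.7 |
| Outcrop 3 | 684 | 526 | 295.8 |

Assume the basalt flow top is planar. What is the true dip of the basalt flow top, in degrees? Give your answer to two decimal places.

8.90°

Let the plane be z = a·E + b·N + c.
Outcrop 2−Outcrop 1: 860a − 171b = −88.2;  Outcrop 3−Outcrop 1: 307a − 284b = −62.1.
Solving gives a = −0.07526, b = 0.13731.
Gradient magnitude |∇z| = √(a² + b²) = √(0.00566 + 0.01885) = 0.15658.
True dip = arctan(0.15658) = 8.90°, dipping toward SSE (azimuth ≈ 151°).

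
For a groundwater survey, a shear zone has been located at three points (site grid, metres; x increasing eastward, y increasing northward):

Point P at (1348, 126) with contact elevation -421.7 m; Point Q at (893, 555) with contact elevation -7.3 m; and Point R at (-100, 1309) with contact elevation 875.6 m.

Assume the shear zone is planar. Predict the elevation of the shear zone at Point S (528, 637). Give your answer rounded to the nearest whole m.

294 m

Two edge vectors: Point P→Point Q = (-455, 429, 414.4), Point P→Point R = (-1448, 1183, 1297.3).
Normal n = (Point P→Point Q) × (Point P→Point R) = (66306.5, -9779.7, 82927).
So ∂z/∂x = −n_x/n_z = −0.79958 and ∂z/∂y = −n_y/n_z = 0.11793.
Intercept c from Point P: -421.7 + 1077.83 − 14.86 = 641.27.
At (528, 637): z = −422.2 + 75.1 + 641.27 = 294.2 m.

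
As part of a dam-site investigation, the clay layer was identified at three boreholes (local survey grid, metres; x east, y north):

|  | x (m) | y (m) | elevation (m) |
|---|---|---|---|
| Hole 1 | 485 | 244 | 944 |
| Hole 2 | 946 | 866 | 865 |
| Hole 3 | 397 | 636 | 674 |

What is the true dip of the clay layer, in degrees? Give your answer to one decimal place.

38.9°

Let the plane be z = a·x + b·y + c.
Hole 2−Hole 1: 461a + 622b = −79;  Hole 3−Hole 1: −88a + 392b = −270.
Solving gives a = 0.58175, b = −0.55818.
Gradient magnitude |∇z| = √(a² + b²) = √(0.33843 + 0.31156) = 0.80622.
True dip = arctan(0.80622) = 38.9°, dipping toward NW (azimuth ≈ 314°).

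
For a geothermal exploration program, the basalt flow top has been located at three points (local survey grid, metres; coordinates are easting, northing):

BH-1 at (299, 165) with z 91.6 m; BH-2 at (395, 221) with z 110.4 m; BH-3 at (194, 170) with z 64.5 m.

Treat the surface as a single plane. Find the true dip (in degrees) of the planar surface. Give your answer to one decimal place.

15.2°

Two edge vectors: BH-1→BH-2 = (96, 56, 18.8), BH-1→BH-3 = (-105, 5, -27.1).
Normal n = (BH-1→BH-2) × (BH-1→BH-3) = (-1611.6, 627.6, 6360).
So ∂z/∂easting = −n_x/n_z = 0.25340 and ∂z/∂northing = −n_y/n_z = −0.09868.
Gradient magnitude |∇z| = √(a² + b²) = √(0.06421 + 0.00974) = 0.27193.
True dip = arctan(0.27193) = 15.2°, dipping toward WNW (azimuth ≈ 291°).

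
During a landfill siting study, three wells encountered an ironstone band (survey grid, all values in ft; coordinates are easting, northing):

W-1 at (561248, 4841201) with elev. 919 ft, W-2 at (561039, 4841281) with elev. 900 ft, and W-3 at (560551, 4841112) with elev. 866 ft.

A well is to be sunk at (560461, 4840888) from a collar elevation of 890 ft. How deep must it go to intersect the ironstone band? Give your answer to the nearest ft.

25 ft

Two edge vectors: W-1→W-2 = (-209, 80, -19), W-1→W-3 = (-697, -89, -53).
Normal n = (W-1→W-2) × (W-1→W-3) = (-5931, 2166, 74361).
So ∂z/∂easting = −n_x/n_z = 0.07975955 and ∂z/∂northing = −n_y/n_z = −0.02912817.
Intercept c from W-1: 919 − 44764.89 + 141015.34 = 97169.45.
At (560461, 4840888): z_contact = 44702.1 − 141006.2 + 97169.45 = 865.3 ft.
Depth below ground = 890 − 865.3 = 25 ft.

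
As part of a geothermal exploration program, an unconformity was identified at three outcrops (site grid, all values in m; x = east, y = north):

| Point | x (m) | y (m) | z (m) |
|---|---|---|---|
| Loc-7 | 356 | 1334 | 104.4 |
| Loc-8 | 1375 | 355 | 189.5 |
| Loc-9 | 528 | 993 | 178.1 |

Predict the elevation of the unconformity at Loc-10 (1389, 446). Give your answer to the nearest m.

155 m

Two edge vectors: Loc-7→Loc-8 = (1019, -979, 85.1), Loc-7→Loc-9 = (172, -341, 73.7).
Normal n = (Loc-7→Loc-8) × (Loc-7→Loc-9) = (-43133.2, -60463.1, -179091).
So ∂z/∂x = −n_x/n_z = −0.24085 and ∂z/∂y = −n_y/n_z = −0.33761.
Intercept c from Loc-7: 104.4 + 85.74 + 450.37 = 640.51.
At (1389, 446): z = −334.5 − 150.6 + 640.51 = 155.4 m.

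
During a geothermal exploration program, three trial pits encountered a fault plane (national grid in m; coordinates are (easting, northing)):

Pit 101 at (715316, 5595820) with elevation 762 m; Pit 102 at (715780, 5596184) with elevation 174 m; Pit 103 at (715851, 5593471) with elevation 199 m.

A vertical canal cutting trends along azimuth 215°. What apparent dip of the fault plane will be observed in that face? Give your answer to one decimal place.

36.6°

Let the plane be z = a·E + b·N + c.
Pit 102−Pit 101: 464a + 364b = −588;  Pit 103−Pit 101: 535a − 2349b = −563.
Solving gives a = −1.23466, b = −0.04153.
Unit vector along 215° is (sin 215°, cos 215°) = (-0.5736, -0.8192).
Slope in that direction = a·(-0.5736) + b·(-0.8192) = 0.74219.
Apparent dip = arctan|0.74219| = 36.6° (true dip is 51.0°, so apparent ≤ true as expected).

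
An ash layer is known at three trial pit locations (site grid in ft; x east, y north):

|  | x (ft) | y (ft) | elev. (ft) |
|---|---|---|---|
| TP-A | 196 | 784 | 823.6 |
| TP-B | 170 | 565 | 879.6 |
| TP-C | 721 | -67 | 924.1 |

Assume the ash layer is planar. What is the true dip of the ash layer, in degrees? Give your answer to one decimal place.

16.7°

Two edge vectors: TP-A→TP-B = (-26, -219, 56), TP-A→TP-C = (525, -851, 100.5).
Normal n = (TP-A→TP-B) × (TP-A→TP-C) = (25646.5, 32013, 137101).
So ∂z/∂x = −n_x/n_z = −0.18706 and ∂z/∂y = −n_y/n_z = −0.23350.
Gradient magnitude |∇z| = √(a² + b²) = √(0.03499 + 0.05452) = 0.29919.
True dip = arctan(0.29919) = 16.7°, dipping toward NE (azimuth ≈ 039°).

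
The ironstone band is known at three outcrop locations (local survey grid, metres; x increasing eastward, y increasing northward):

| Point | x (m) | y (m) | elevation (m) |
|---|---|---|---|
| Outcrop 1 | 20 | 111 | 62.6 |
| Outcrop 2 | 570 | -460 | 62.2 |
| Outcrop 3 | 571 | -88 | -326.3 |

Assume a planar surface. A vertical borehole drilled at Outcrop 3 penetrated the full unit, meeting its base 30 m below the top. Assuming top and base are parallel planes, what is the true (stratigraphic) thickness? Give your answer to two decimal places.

Let the plane be z = a·x + b·y + c.
Outcrop 2−Outcrop 1: 550a − 571b = −0.4;  Outcrop 3−Outcrop 1: 551a − 199b = −388.9.
Solving gives a = −1.08194, b = −1.04145.
|∇z| = √(a²+b²) = 1.50173, so dip δ = arctan(1.50173) = 56.34°.
True thickness = vertical thickness × cos δ = 30 × cos 56.34° = 16.63 m.

16.63 m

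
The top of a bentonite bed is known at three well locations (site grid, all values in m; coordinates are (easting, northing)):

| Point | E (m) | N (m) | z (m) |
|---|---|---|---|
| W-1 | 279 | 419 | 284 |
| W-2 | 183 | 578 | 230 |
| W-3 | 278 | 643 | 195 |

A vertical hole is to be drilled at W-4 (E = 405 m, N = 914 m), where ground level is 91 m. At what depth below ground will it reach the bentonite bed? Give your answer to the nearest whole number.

Two edge vectors: W-1→W-2 = (-96, 159, -54), W-1→W-3 = (-1, 224, -89).
Normal n = (W-1→W-2) × (W-1→W-3) = (-2055, -8490, -21345).
So ∂z/∂E = −n_x/n_z = −0.09628 and ∂z/∂N = −n_y/n_z = −0.39775.
Intercept c from W-1: 284 + 26.86 + 166.66 = 477.52.
At (405, 914): z_contact = −39.0 − 363.5 + 477.52 = 75.0 m.
Depth below ground = 91 − 75.0 = 16 m.

16 m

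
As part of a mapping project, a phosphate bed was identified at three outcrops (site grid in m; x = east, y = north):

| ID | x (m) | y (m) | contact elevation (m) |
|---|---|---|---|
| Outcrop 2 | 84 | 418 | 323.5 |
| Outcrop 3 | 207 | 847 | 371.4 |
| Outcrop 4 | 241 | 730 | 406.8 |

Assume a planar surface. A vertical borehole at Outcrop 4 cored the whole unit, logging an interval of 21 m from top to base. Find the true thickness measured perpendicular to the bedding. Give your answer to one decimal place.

Two edge vectors: Outcrop 2→Outcrop 3 = (123, 429, 47.9), Outcrop 2→Outcrop 4 = (157, 312, 83.3).
Normal n = (Outcrop 2→Outcrop 3) × (Outcrop 2→Outcrop 4) = (20790.9, -2725.6, -28977).
So ∂z/∂x = −n_x/n_z = 0.71750 and ∂z/∂y = −n_y/n_z = −0.09406.
|∇z| = √(a²+b²) = 0.72364, so dip δ = arctan(0.72364) = 35.89°.
True thickness = vertical thickness × cos δ = 21 × cos 35.89° = 17.0 m.

17.0 m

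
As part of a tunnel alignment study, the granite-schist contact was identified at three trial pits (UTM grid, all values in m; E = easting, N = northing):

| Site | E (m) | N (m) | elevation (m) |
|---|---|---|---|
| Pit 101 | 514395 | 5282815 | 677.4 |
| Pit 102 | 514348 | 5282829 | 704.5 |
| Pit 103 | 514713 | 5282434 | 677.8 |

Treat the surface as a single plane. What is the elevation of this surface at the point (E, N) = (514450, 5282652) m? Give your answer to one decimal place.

Let the plane be z = a·E + b·N + c.
Pit 102−Pit 101: −47a + 14b = 27.1;  Pit 103−Pit 101: 318a − 381b = 0.4.
Solving gives a = −0.767796358, b = −0.641887774.
Then c = 677.4 − a·514395 − b·5282815 = 3786602.37.
At (514450, 5282652): z = −394992.8 − 3390869.7 + 3786602.37 = 739.8 m.

739.8 m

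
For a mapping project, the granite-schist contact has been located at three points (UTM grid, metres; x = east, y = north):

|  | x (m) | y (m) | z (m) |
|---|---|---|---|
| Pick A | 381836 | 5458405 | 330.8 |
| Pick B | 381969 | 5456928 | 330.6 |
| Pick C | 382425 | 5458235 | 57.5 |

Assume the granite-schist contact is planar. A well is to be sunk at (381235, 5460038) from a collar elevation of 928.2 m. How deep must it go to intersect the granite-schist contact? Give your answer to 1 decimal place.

380.9 m

Let the plane be z = a·x + b·y + c.
Pick B−Pick A: 133a − 1477b = −0.2;  Pick C−Pick A: 589a − 170b = −273.3.
Solving gives a = −0.476347949, b = −0.042758482.
Then c = 330.8 − a·381836 − b·5458405 = 415610.70.
At (381235, 5460038): z_contact = −181600.51 − 233462.93 + 415610.70 = 547.26 m.
Depth below ground = 928.2 − 547.26 = 380.9 m.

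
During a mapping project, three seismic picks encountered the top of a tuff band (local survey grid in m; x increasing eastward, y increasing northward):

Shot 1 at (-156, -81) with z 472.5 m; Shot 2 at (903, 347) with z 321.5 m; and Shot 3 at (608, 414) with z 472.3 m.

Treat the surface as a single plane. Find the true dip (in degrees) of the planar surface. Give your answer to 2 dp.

34.83°

Two edge vectors: Shot 1→Shot 2 = (1059, 428, -151), Shot 1→Shot 3 = (764, 495, -0.2).
Normal n = (Shot 1→Shot 2) × (Shot 1→Shot 3) = (74659.4, -115152.2, 197213).
So ∂z/∂x = −n_x/n_z = −0.37857 and ∂z/∂y = −n_y/n_z = 0.58390.
Gradient magnitude |∇z| = √(a² + b²) = √(0.14332 + 0.34094) = 0.69588.
True dip = arctan(0.69588) = 34.83°, dipping toward SSE (azimuth ≈ 147°).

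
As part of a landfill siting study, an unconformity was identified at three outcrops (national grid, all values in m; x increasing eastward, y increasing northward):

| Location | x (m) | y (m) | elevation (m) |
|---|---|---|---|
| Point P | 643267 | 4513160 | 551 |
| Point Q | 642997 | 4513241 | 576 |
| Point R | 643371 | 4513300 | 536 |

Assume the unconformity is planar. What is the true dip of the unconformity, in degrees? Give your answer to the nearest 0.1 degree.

Two edge vectors: Point P→Point Q = (-270, 81, 25), Point P→Point R = (104, 140, -15).
Normal n = (Point P→Point Q) × (Point P→Point R) = (-4715, -1450, -46224).
So ∂z/∂x = −n_x/n_z = −0.10200 and ∂z/∂y = −n_y/n_z = −0.03137.
Gradient magnitude |∇z| = √(a² + b²) = √(0.01040 + 0.00098) = 0.10672.
True dip = arctan(0.10672) = 6.1°, dipping toward ENE (azimuth ≈ 073°).

6.1°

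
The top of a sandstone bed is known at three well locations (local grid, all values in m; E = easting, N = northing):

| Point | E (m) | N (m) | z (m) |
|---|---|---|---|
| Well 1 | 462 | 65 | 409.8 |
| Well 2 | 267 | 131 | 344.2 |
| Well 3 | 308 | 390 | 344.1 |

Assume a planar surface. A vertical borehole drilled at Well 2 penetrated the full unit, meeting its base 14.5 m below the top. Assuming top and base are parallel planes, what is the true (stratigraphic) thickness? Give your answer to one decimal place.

13.8 m

Two edge vectors: Well 1→Well 2 = (-195, 66, -65.6), Well 1→Well 3 = (-154, 325, -65.7).
Normal n = (Well 1→Well 2) × (Well 1→Well 3) = (16983.8, -2709.1, -53211).
So ∂z/∂E = −n_x/n_z = 0.31918 and ∂z/∂N = −n_y/n_z = −0.05091.
|∇z| = √(a²+b²) = 0.32321, so dip δ = arctan(0.32321) = 17.91°.
True thickness = vertical thickness × cos δ = 14.5 × cos 17.91° = 13.8 m.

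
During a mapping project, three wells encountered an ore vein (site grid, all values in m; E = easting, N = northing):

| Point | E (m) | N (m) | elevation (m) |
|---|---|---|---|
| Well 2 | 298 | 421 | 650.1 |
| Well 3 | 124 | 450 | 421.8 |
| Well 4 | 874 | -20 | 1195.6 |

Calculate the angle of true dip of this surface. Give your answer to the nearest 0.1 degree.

Let the plane be z = a·E + b·N + c.
Well 3−Well 2: −174a + 29b = −228.3;  Well 4−Well 2: 576a − 441b = 545.5.
Solving gives a = 1.41364, b = 0.60943.
Gradient magnitude |∇z| = √(a² + b²) = √(1.99838 + 0.37140) = 1.53941.
True dip = arctan(1.53941) = 57.0°, dipping toward WSW (azimuth ≈ 247°).

57.0°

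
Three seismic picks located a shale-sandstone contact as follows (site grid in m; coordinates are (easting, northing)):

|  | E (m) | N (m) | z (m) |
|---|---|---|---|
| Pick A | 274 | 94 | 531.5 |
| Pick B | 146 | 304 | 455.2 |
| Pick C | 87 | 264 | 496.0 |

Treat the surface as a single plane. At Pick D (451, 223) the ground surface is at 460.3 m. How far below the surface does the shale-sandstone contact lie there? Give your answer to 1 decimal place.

Two edge vectors: Pick A→Pick B = (-128, 210, -76.3), Pick A→Pick C = (-187, 170, -35.5).
Normal n = (Pick A→Pick B) × (Pick A→Pick C) = (5516, 9724.1, 17510).
So ∂z/∂E = −n_x/n_z = −0.31502 and ∂z/∂N = −n_y/n_z = −0.55535.
Intercept c from Pick A: 531.5 + 86.32 + 52.20 = 670.02.
At (451, 223): z_contact = −142.07 − 123.84 + 670.02 = 404.10 m.
Depth below ground = 460.3 − 404.10 = 56.2 m.

56.2 m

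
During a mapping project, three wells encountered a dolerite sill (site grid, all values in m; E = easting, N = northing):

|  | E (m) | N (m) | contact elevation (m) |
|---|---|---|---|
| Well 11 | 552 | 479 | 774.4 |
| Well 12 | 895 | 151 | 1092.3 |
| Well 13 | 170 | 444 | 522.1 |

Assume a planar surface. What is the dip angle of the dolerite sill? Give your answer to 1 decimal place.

36.1°

Two edge vectors: Well 11→Well 12 = (343, -328, 317.9), Well 11→Well 13 = (-382, -35, -252.3).
Normal n = (Well 11→Well 12) × (Well 11→Well 13) = (93880.9, -34898.9, -137301).
So ∂z/∂E = −n_x/n_z = 0.68376 and ∂z/∂N = −n_y/n_z = −0.25418.
Gradient magnitude |∇z| = √(a² + b²) = √(0.46753 + 0.06461) = 0.72948.
True dip = arctan(0.72948) = 36.1°, dipping toward WNW (azimuth ≈ 290°).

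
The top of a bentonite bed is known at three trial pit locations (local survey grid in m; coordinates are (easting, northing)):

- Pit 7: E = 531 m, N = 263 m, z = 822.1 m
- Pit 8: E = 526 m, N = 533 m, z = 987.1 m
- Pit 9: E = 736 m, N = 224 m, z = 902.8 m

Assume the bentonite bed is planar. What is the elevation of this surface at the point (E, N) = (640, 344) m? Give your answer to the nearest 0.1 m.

Two edge vectors: Pit 7→Pit 8 = (-5, 270, 165), Pit 7→Pit 9 = (205, -39, 80.7).
Normal n = (Pit 7→Pit 8) × (Pit 7→Pit 9) = (28224, 34228.5, -55155).
So ∂z/∂E = −n_x/n_z = 0.51172 and ∂z/∂N = −n_y/n_z = 0.62059.
Intercept c from Pit 7: 822.1 − 271.72 − 163.21 = 387.16.
At (640, 344): z = 327.5 + 213.5 + 387.16 = 928.1 m.

928.1 m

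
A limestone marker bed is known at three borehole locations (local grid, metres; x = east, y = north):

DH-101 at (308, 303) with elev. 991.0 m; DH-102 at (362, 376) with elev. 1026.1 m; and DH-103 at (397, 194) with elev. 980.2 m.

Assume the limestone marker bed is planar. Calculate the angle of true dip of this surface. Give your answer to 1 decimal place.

21.2°

Two edge vectors: DH-101→DH-102 = (54, 73, 35.1), DH-101→DH-103 = (89, -109, -10.8).
Normal n = (DH-101→DH-102) × (DH-101→DH-103) = (3037.5, 3707.1, -12383).
So ∂z/∂x = −n_x/n_z = 0.24530 and ∂z/∂y = −n_y/n_z = 0.29937.
Gradient magnitude |∇z| = √(a² + b²) = √(0.06017 + 0.08962) = 0.38703.
True dip = arctan(0.38703) = 21.2°, dipping toward SW (azimuth ≈ 219°).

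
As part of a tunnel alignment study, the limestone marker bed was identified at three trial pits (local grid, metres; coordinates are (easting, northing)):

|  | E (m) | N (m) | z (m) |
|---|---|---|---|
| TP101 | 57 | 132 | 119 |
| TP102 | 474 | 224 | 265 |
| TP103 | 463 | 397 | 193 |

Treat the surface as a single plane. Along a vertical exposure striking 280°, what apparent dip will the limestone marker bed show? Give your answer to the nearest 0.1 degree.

Two edge vectors: TP101→TP102 = (417, 92, 146), TP101→TP103 = (406, 265, 74).
Normal n = (TP101→TP102) × (TP101→TP103) = (-31882, 28418, 73153).
So ∂z/∂E = −n_x/n_z = 0.43583 and ∂z/∂N = −n_y/n_z = −0.38847.
Unit vector along 280° is (sin 280°, cos 280°) = (-0.9848, 0.1736).
Slope in that direction = a·(-0.9848) + b·(0.1736) = −0.49666.
Apparent dip = arctan|0.49666| = 26.4° (true dip is 30.3°, so apparent ≤ true as expected).

26.4°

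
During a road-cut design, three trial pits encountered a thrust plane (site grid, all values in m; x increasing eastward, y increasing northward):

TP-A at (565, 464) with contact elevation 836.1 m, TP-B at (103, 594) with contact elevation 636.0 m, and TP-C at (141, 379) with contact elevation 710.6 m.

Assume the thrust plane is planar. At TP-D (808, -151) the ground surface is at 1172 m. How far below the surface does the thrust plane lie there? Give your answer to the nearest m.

75 m

Two edge vectors: TP-A→TP-B = (-462, 130, -200.1), TP-A→TP-C = (-424, -85, -125.5).
Normal n = (TP-A→TP-B) × (TP-A→TP-C) = (-33323.5, 26861.4, 94390).
So ∂z/∂x = −n_x/n_z = 0.35304 and ∂z/∂y = −n_y/n_z = −0.28458.
Intercept c from TP-A: 836.1 − 199.47 + 132.04 = 768.68.
At (808, -151): z_contact = 285.3 + 43.0 + 768.68 = 1096.9 m.
Depth below ground = 1172 − 1096.9 = 75 m.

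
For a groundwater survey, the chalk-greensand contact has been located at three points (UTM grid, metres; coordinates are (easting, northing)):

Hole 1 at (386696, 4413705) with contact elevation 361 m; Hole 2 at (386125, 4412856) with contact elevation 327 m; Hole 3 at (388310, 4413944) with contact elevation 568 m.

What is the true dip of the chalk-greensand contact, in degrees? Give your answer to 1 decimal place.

Two edge vectors: Hole 1→Hole 2 = (-571, -849, -34), Hole 1→Hole 3 = (1614, 239, 207).
Normal n = (Hole 1→Hole 2) × (Hole 1→Hole 3) = (-167617, 63321, 1233817).
So ∂z/∂E = −n_x/n_z = 0.13585 and ∂z/∂N = −n_y/n_z = −0.05132.
Gradient magnitude |∇z| = √(a² + b²) = √(0.01846 + 0.00263) = 0.14522.
True dip = arctan(0.14522) = 8.3°, dipping toward WNW (azimuth ≈ 291°).

8.3°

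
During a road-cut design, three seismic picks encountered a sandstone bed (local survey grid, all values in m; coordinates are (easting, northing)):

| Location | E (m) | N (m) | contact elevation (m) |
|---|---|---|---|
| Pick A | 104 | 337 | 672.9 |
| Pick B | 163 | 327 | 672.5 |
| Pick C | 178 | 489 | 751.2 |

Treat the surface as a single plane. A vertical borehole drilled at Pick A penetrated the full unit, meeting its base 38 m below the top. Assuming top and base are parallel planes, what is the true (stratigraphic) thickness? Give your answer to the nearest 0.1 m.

34.2 m

Two edge vectors: Pick A→Pick B = (59, -10, -0.4), Pick A→Pick C = (74, 152, 78.3).
Normal n = (Pick A→Pick B) × (Pick A→Pick C) = (-722.2, -4649.3, 9708).
So ∂z/∂E = −n_x/n_z = 0.07439 and ∂z/∂N = −n_y/n_z = 0.47891.
|∇z| = √(a²+b²) = 0.48466, so dip δ = arctan(0.48466) = 25.86°.
True thickness = vertical thickness × cos δ = 38 × cos 25.86° = 34.2 m.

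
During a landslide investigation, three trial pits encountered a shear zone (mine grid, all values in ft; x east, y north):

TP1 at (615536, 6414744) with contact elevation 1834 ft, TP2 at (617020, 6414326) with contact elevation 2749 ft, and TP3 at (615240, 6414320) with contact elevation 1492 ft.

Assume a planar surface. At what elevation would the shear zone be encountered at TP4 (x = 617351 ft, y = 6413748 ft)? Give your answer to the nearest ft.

2801 ft

Let the plane be z = a·x + b·y + c.
TP2−TP1: 1484a − 418b = 915;  TP3−TP1: −296a − 424b = −342.
Solving gives a = 0.70512017, b = 0.31435007.
Then c = 1834 − a·615536 − b·6414744 = −2448668.08.
At (617351, 6413748): z = 435306.6 + 2016162.1 − 2448668.08 = 2800.7 ft.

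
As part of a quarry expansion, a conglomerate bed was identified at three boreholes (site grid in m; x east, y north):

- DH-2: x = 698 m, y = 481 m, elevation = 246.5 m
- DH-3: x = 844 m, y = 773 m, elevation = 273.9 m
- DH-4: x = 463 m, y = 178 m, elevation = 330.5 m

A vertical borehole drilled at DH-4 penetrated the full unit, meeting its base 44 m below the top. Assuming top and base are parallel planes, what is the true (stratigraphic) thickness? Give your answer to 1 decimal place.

Two edge vectors: DH-2→DH-3 = (146, 292, 27.4), DH-2→DH-4 = (-235, -303, 84).
Normal n = (DH-2→DH-3) × (DH-2→DH-4) = (32830.2, -18703, 24382).
So ∂z/∂x = −n_x/n_z = −1.34649 and ∂z/∂y = −n_y/n_z = 0.76708.
|∇z| = √(a²+b²) = 1.54966, so dip δ = arctan(1.54966) = 57.17°.
True thickness = vertical thickness × cos δ = 44 × cos 57.17° = 23.9 m.

23.9 m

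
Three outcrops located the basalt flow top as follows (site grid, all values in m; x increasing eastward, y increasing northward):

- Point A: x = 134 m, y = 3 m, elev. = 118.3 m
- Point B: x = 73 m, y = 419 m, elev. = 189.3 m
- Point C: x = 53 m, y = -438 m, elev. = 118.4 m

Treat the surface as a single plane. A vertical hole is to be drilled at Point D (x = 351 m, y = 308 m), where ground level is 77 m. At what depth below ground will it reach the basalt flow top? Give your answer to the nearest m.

42 m

Let the plane be z = a·x + b·y + c.
Point B−Point A: −61a + 416b = 71;  Point C−Point A: −81a − 441b = 0.1.
Solving gives a = −0.51740, b = 0.09481.
Then c = 118.3 − a·134 − b·3 = 187.35.
At (351, 308): z_contact = −181.6 + 29.2 + 187.35 = 34.9 m.
Depth below ground = 77 − 34.9 = 42 m.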